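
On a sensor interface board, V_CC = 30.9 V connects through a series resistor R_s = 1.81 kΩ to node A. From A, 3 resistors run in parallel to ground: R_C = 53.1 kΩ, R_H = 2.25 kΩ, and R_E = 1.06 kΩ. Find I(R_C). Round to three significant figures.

Equivalent of the parallel group: R_p = 0.7109 kΩ.
Node voltage V_A = V_CC · R_p/(R_s + R_p) = 30.9 × 0.2820 = 8.714 V.
Branch current I = V_A/R_C = 8.714/53.1 = 0.1641 mA.
(Check via current divider: I_total = 12.26 mA; share G_k/ΣG = 0.01339 → same result.)

I ≈ 0.164 mA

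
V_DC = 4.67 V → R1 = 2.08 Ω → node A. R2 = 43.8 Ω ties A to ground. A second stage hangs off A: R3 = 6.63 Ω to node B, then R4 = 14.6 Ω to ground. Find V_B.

V_B ≈ 2.80 V

Node A sees R2 in parallel with the series input of stage 2, R3 + R4 = 21.23 Ω.
R2 ‖ (R3+R4) = 14.30 Ω.
V_A = 4.67 × 14.30/(2.08 + 14.30) = 4.077 V.
V_B = V_A × 0.6877 = 2.804 V.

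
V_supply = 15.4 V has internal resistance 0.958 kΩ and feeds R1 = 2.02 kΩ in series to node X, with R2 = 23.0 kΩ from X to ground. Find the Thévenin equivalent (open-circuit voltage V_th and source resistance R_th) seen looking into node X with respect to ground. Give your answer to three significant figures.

R1' = 0.958 + 2.02 = 2.978 kΩ (source resistance + R1).
V_th is the unloaded tap voltage: V_supply · R2/(R1'+R2) = 15.4 × 0.8854 = 13.63 V.
Looking into X with the source shorted: R_th = R1'·R2/(R1'+R2) = 2.978 × 23.0/25.98 = 2.637 kΩ.

V_th ≈ 13.6 V, R_th ≈ 2.64 kΩ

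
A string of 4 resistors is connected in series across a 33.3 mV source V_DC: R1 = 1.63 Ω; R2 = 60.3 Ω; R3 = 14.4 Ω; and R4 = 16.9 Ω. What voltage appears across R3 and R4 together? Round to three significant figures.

ΣR = 1.63 + 60.3 + 14.4 + 16.9 = 93.23 Ω.
R_{R3..R4} = 14.4 + 16.9 = 31.30 Ω.
V = V_DC · R/ΣR = 33.3 × 0.3357 = 11.18 mV.

V ≈ 11.2 mV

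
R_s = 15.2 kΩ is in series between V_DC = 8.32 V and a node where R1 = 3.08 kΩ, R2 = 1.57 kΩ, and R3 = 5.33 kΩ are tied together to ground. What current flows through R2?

Equivalent of the parallel group: R_p = 0.8701 kΩ.
V_A = 8.32 × 0.8701/16.07 = 0.4505 V.
I(R2) = V_A / R2 = 0.4505/1.57 = 0.2869 mA.
(Equivalently: I_total = 0.5177 mA, then current-divider fraction G_k/ΣG = 0.5542.)

I ≈ 0.287 mA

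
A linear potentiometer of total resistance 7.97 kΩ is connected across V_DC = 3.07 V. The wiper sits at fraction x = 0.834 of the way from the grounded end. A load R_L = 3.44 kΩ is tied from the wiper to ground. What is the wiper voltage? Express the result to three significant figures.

V_out ≈ 1.94 V

The pot divides into 1.323 kΩ above the wiper and 6.647 kΩ below.
R_L loads the lower segment: effective lower R = 2.267 kΩ.
Then V_out = V_DC · 2.267/(1.323 + 2.267) = 1.939 V.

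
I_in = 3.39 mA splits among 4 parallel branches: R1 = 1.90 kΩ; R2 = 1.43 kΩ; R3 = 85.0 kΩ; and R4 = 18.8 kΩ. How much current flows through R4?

I ≈ 0.140 mA

Conductances: ΣG = 1/1.90 + 1/1.43 + 1/85.0 + 1/18.8 = 1.291 (1/kΩ).
Current divider: I(R4) = I_in · G_k/ΣG = 3.39 × (0.05319/1.291) = 3.39 × 0.04122 = 0.1397 mA.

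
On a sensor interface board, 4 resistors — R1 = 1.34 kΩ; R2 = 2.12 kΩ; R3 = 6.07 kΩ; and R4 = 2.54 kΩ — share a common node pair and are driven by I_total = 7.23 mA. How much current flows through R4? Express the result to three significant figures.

I ≈ 1.60 mA

Total conductance ΣG = 1/1.34 + 1/2.12 + 1/6.07 + 1/2.54 = 1.776 (units of 1/kΩ).
Current divider: I(R4) = I_total · G_k/ΣG = 7.23 × (0.3937/1.776) = 7.23 × 0.2216 = 1.602 mA.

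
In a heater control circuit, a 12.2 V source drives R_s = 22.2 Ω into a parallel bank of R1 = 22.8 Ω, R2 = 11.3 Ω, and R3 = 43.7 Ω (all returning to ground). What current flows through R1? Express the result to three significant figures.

I ≈ 0.120 A

Equivalent of the parallel group: R_p = 6.442 Ω.
V_A = 12.2 × 6.442/28.64 = 2.744 V.
I(R1) = V_A / R1 = 2.744/22.8 = 0.1203 A.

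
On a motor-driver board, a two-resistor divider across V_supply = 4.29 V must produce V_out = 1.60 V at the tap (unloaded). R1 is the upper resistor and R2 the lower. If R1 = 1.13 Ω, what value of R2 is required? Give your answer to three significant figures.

R2 ≈ 0.672 Ω

Required fraction k = V_out/V_supply = 0.3730.
R2 = R1 · 0.3730/(1 − 0.3730) = 0.6721 Ω.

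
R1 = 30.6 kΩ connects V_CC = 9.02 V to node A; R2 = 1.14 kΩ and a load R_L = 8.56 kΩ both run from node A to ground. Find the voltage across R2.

R2 ‖ R_L = (1.14 × 8.56)/(1.14 + 8.56) = 1.006 kΩ.
Now apply the divider: V_out = 9.02 × 0.03183 = 0.2871 V.
(Unloaded it would be 0.324 V; the load pulls it down.)

V_out ≈ 0.287 V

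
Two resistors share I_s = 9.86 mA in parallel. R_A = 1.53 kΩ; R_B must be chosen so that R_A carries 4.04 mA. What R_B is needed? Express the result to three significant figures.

The fraction through R_A equals R_B/(R_A+R_B).
4.04/9.86 = R_B/(R_A + R_B) → R_B = R_A · (0.4097)/(1 − 0.4097) = 1.53 × 0.6942 = 1.062 kΩ.

R_B ≈ 1.06 kΩ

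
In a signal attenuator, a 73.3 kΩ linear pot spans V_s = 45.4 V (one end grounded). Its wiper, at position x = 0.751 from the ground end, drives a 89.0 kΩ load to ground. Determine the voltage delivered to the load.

Split the track: R_lower = x·R_p = 55.05 kΩ, R_upper = (1−x)·R_p = 18.25 kΩ.
(x·R_p) ‖ R_L = 34.01 kΩ.
Then V_out = V_s · 34.01/(18.25 + 34.01) = 29.55 V.

V_out ≈ 29.5 V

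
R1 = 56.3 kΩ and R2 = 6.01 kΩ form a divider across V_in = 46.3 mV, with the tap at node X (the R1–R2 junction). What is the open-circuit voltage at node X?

Open-circuit (no load on X): V_th = V_in · R2/(R1 + R2) = 46.3 × 6.01/(56.30 + 6.01) = 4.466 mV.

V_th ≈ 4.47 mV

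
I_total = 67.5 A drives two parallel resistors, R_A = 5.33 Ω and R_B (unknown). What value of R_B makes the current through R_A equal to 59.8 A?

In a two-way split, I_A/I_total = R_B/(R_A + R_B).
With f = 0.8859, R_B = R_A · f/(1−f) = 5.33 × 7.766 = 41.39 Ω.

R_B ≈ 41.4 Ω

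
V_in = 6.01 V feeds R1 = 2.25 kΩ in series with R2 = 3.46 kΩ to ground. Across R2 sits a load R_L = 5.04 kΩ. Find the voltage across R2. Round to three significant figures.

V_out ≈ 2.87 V

First combine the lower leg with the load: R2 ‖ R_L = 2.052 kΩ.
Then V_out = V_in · R2'/(R1 + R2') = 6.01 × 2.052/4.302 = 2.866 V.
(Unloaded it would be 3.64 V; the load pulls it down.)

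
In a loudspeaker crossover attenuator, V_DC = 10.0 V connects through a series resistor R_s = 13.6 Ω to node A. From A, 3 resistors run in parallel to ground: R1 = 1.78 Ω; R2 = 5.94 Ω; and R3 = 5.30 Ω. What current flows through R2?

Combine the parallel branches: R_p = (1/1.78 + 1/5.94 + 1/5.30)⁻¹ = 1.088 Ω.
V_A by voltage divider: V_A = 10.0 × 1.088/(13.6 + 1.088) = 0.7410 V.
I(R2) = V_A / R2 = 0.7410/5.94 = 0.1247 A.
(Equivalently: I_total = 0.6808 A, then current-divider fraction G_k/ΣG = 0.1832.)

I ≈ 0.125 A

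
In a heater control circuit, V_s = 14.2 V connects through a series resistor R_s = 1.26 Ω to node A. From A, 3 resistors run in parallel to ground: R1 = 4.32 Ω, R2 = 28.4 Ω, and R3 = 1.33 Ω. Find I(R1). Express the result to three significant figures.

I ≈ 1.44 A

Equivalent of the parallel group: R_p = 0.9818 Ω.
Node voltage V_A = V_s · R_p/(R_s + R_p) = 14.2 × 0.4379 = 6.219 V.
Branch current I = V_A/R1 = 6.219/4.32 = 1.440 A.
(Equivalently: I_total = 6.334 A, then current-divider fraction G_k/ΣG = 0.2273.)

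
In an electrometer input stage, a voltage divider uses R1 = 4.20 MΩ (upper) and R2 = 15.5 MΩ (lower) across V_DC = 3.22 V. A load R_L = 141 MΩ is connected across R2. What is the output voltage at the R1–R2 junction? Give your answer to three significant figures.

First combine the lower leg with the load: R2 ‖ R_L = 13.96 MΩ.
Now apply the divider: V_out = 3.22 × 0.7688 = 2.475 V.
(Unloaded it would be 2.53 V; the load pulls it down.)

V_out ≈ 2.48 V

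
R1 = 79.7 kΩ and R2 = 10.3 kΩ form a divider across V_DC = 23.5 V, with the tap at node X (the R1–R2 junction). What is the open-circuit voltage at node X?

V_th ≈ 2.69 V

Open-circuit (no load on X): V_th = V_DC · R2/(R1 + R2) = 23.5 × 10.3/(79.70 + 10.3) = 2.689 V.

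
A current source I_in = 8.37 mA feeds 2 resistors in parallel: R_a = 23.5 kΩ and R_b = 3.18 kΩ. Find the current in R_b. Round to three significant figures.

I ≈ 7.37 mA

Two-branch current divider: I_k = I_in · R_other/(R_1 + R_2).
So I = 8.37 × 23.5/26.68 = 7.372 mA.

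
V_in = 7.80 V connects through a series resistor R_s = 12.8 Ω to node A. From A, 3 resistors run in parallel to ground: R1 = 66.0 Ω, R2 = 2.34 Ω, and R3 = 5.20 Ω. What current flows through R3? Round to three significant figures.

I ≈ 0.164 A

Combine the parallel branches: R_p = (1/66.0 + 1/2.34 + 1/5.20)⁻¹ = 1.575 Ω.
Node voltage V_A = V_in · R_p/(R_s + R_p) = 7.80 × 0.1096 = 0.8547 V.
I(R3) = V_A / R3 = 0.8547/5.20 = 0.1644 A.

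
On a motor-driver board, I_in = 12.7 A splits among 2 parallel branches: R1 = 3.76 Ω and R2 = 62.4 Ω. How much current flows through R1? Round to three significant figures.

For two parallel branches, I_k = I_in · (other R)/(sum of R).
I(R1) = 12.7 × 62.4/(3.76 + 62.4) = 12.7 × 0.9432 = 11.98 A.

I ≈ 12.0 A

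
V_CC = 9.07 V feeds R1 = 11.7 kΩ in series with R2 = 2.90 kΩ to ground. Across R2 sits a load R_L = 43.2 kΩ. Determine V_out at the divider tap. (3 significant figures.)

First combine the lower leg with the load: R2 ‖ R_L = 2.718 kΩ.
Voltage divider with the loaded lower leg: V_out = 9.07 × 2.718/(11.7 + 2.718) = 9.07 × 0.1885 = 1.710 V.
(Unloaded it would be 1.80 V; the load pulls it down.)

V_out ≈ 1.71 V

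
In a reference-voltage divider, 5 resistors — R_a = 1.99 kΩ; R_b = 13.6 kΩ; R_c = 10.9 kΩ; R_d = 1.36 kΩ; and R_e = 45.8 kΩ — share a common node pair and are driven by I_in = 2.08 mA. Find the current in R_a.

ΣG = 1/1.99 + 1/13.6 + 1/10.9 + 1/1.36 + 1/45.8 = 1.425.
R_a takes the fraction G_k/ΣG = 0.5025/1.425 = 0.3527, so I = 2.08 × 0.3527 = 0.7335 mA.

I ≈ 0.734 mA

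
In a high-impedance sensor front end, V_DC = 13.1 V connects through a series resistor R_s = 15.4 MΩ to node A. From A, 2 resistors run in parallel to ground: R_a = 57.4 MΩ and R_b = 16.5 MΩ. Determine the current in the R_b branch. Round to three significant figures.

I ≈ 0.361 µA

Parallel bank: R_p = 1/(1/57.4 + 1/16.5) = 12.82 MΩ.
V_A = 13.1 × 12.82/28.22 = 5.950 V.
Branch current I = V_A/R_b = 5.950/16.5 = 0.3606 µA.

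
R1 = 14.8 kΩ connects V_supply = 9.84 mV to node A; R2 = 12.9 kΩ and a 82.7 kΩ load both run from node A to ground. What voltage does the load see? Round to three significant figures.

V_out ≈ 4.23 mV

First combine the lower leg with the load: R2 ‖ R_L = 11.16 kΩ.
Then V_out = V_supply · R2'/(R1 + R2') = 9.84 × 11.16/25.96 = 4.230 mV.
(Unloaded it would be 4.58 mV; the load pulls it down.)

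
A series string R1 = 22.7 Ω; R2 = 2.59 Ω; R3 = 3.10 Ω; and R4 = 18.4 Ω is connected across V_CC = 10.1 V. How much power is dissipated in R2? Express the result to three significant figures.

ΣR = 46.79 Ω → I = 10.1/46.79 = 0.2159 A.
P(R2) = I²·R2 = (0.2159)² × 2.59 = 0.1207 W.

P ≈ 0.121 W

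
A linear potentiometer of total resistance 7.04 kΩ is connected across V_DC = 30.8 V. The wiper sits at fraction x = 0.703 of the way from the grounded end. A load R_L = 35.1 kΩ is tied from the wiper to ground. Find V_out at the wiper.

The pot divides into 2.091 kΩ above the wiper and 4.949 kΩ below.
R_L loads the lower segment: effective lower R = 4.338 kΩ.
V_out = 30.8 × 4.338/(2.091 + 4.338) = 20.78 V.

V_out ≈ 20.8 V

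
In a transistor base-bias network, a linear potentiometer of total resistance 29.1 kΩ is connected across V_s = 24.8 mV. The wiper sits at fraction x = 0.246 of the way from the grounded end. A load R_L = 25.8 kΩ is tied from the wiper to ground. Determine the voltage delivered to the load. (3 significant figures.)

V_out ≈ 5.05 mV

Split the track: R_lower = x·R_p = 7.159 kΩ, R_upper = (1−x)·R_p = 21.94 kΩ.
Lower segment in parallel with the load: 7.159 ‖ 25.8 = 5.604 kΩ.
V_out = 24.8 × 5.604/(21.94 + 5.604) = 5.045 mV.
(Unloaded: V_out = x·V_s = 6.10 mV.)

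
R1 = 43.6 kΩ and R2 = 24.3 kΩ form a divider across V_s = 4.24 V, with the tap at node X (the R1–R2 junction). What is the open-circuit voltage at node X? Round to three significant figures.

Open-circuit (no load on X): V_th = V_s · R2/(R1 + R2) = 4.24 × 24.3/(43.60 + 24.3) = 1.517 V.

V_th ≈ 1.52 V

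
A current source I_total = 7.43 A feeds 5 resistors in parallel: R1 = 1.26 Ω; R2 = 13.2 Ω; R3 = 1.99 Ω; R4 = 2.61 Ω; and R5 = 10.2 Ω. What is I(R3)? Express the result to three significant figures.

I ≈ 2.01 A

Total conductance ΣG = 1/1.26 + 1/13.2 + 1/1.99 + 1/2.61 + 1/10.2 = 1.853 (units of 1/Ω).
Current divider: I(R3) = I_total · G_k/ΣG = 7.43 × (0.5025/1.853) = 7.43 × 0.2712 = 2.015 A.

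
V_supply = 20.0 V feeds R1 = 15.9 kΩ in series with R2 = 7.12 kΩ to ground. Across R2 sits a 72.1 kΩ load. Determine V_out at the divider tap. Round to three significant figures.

R2 ‖ R_L = (7.12 × 72.1)/(7.12 + 72.1) = 6.480 kΩ.
Now apply the divider: V_out = 20.0 × 0.2895 = 5.791 V.

V_out ≈ 5.79 V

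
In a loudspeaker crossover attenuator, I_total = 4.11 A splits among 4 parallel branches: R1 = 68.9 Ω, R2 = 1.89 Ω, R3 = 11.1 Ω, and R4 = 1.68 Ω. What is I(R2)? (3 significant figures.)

I ≈ 1.77 A

Conductances: ΣG = 1/68.9 + 1/1.89 + 1/11.1 + 1/1.68 = 1.229 (1/Ω).
By the current-divider rule, I = I_total · G_k/ΣG = 4.11 × 0.4305 = 1.769 A.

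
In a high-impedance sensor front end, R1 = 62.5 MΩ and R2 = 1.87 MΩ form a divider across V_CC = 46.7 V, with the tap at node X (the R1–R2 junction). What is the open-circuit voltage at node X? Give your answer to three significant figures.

V_th ≈ 1.36 V

With X open, the divider is unloaded: V_th = 46.7 × 1.87/64.37 = 1.357 V.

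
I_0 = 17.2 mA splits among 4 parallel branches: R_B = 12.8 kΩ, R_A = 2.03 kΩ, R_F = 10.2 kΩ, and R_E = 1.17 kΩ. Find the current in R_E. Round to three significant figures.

I ≈ 9.65 mA

Conductances: ΣG = 1/12.8 + 1/2.03 + 1/10.2 + 1/1.17 = 1.523 (1/kΩ).
By the current-divider rule, I = I_0 · G_k/ΣG = 17.2 × 0.5610 = 9.650 mA.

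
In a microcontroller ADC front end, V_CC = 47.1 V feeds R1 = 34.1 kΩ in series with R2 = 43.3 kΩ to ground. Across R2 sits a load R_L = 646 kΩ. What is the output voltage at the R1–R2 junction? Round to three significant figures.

R2 ‖ R_L = (43.3 × 646)/(43.3 + 646) = 40.58 kΩ.
Voltage divider with the loaded lower leg: V_out = 47.1 × 40.58/(34.1 + 40.58) = 47.1 × 0.5434 = 25.59 V.

V_out ≈ 25.6 V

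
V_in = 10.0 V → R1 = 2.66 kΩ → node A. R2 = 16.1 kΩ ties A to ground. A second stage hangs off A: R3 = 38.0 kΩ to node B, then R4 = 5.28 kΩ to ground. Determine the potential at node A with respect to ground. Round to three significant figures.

V_A ≈ 8.15 V

Node A sees R2 in parallel with the series input of stage 2, R3 + R4 = 43.28 kΩ.
R2 ‖ (R3+R4) = 11.73 kΩ.
So V_A = 10.0 × 0.8152 = 8.152 V.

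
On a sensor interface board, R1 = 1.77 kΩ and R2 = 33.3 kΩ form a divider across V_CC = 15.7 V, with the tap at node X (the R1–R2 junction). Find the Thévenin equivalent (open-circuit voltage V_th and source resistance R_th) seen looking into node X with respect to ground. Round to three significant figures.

V_th is the unloaded tap voltage: V_CC · R2/(R1+R2) = 15.7 × 0.9495 = 14.91 V.
With V_CC suppressed (replaced by a short), R_th = R1 ‖ R2 = (1.770 × 33.3)/(1.770 + 33.3) = 1.681 kΩ.

V_th ≈ 14.9 V, R_th ≈ 1.68 kΩ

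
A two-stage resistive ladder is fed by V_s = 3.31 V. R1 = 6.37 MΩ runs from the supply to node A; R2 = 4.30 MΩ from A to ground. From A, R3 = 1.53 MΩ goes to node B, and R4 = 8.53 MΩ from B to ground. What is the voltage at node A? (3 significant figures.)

Looking into the second stage from A: R3 + R4 = 10.06 MΩ appears in parallel with R2.
R2 ‖ (R3+R4) = 3.012 MΩ.
V_A = 3.31 × 3.012/(6.37 + 3.012) = 1.063 V.

V_A ≈ 1.06 V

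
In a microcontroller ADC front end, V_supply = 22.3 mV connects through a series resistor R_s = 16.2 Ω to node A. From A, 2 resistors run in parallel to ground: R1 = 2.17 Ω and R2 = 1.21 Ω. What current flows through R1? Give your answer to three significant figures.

Parallel bank: R_p = 1/(1/2.17 + 1/1.21) = 0.7768 Ω.
Node voltage V_A = V_supply · R_p/(R_s + R_p) = 22.3 × 0.04576 = 1.020 mV.
Branch current I = V_A/R1 = 1.020/2.17 = 0.4702 mA.

I ≈ 0.470 mA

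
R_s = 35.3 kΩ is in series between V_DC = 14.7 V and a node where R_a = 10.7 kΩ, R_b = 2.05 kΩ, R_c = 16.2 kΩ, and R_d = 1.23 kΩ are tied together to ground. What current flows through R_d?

I ≈ 0.228 mA

Combine the parallel branches: R_p = (1/10.7 + 1/2.05 + 1/16.2 + 1/1.23)⁻¹ = 0.6868 kΩ.
V_A by voltage divider: V_A = 14.7 × 0.6868/(35.3 + 0.6868) = 0.2806 V.
Branch current I = V_A/R_d = 0.2806/1.23 = 0.2281 mA.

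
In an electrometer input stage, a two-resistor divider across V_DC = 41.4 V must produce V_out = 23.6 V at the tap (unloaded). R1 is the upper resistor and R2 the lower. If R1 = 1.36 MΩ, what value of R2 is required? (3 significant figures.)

R2 ≈ 1.80 MΩ

V_out/V_DC = R2/(R1+R2) = 0.5700.
R2 = R1 · 0.5700/(1 − 0.5700) = 1.803 MΩ.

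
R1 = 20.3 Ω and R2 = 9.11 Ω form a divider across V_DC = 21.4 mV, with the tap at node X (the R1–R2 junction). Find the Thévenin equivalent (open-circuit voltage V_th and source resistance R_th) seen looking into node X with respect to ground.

Open-circuit (no load on X): V_th = V_DC · R2/(R1 + R2) = 21.4 × 9.11/(20.30 + 9.11) = 6.629 mV.
Looking into X with the source shorted: R_th = R1·R2/(R1+R2) = 20.30 × 9.11/29.41 = 6.288 Ω.

V_th ≈ 6.63 mV, R_th ≈ 6.29 Ω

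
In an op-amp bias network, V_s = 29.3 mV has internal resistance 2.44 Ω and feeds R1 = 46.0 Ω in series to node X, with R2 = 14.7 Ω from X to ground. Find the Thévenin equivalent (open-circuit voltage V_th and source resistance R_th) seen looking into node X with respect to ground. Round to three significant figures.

V_th ≈ 6.82 mV, R_th ≈ 11.3 Ω

R1' = 2.44 + 46.0 = 48.44 Ω (source resistance + R1).
With X open, the divider is unloaded: V_th = 29.3 × 14.7/63.14 = 6.822 mV.
Zeroing V_s shorts the top of R1' to ground, so R_th = R1' ‖ R2 = 11.28 Ω.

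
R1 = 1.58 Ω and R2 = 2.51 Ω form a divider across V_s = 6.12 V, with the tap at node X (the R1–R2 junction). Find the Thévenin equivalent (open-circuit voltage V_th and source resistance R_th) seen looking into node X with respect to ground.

V_th ≈ 3.76 V, R_th ≈ 0.970 Ω

Open-circuit (no load on X): V_th = V_s · R2/(R1 + R2) = 6.12 × 2.51/(1.580 + 2.51) = 3.756 V.
Looking into X with the source shorted: R_th = R1·R2/(R1+R2) = 1.580 × 2.51/4.090 = 0.9696 Ω.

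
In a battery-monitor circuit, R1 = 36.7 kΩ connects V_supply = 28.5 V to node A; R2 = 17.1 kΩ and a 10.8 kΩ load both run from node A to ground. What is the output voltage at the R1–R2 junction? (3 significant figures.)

R2 ‖ R_L = (17.1 × 10.8)/(17.1 + 10.8) = 6.619 kΩ.
Voltage divider with the loaded lower leg: V_out = 28.5 × 6.619/(36.7 + 6.619) = 28.5 × 0.1528 = 4.355 V.

V_out ≈ 4.35 V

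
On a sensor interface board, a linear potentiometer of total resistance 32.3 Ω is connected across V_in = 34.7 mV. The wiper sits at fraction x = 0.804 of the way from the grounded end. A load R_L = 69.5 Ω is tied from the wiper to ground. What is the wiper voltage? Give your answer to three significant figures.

V_out ≈ 26.0 mV

Split the track: R_lower = x·R_p = 25.97 Ω, R_upper = (1−x)·R_p = 6.331 Ω.
Lower segment in parallel with the load: 25.97 ‖ 69.5 = 18.91 Ω.
Then V_out = V_in · 18.91/(6.331 + 18.91) = 26.00 mV.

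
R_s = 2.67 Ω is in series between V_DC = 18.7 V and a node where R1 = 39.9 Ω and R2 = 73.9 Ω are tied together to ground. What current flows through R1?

I ≈ 0.425 A

Parallel bank: R_p = 1/(1/39.9 + 1/73.9) = 25.91 Ω.
V_A = 18.7 × 25.91/28.58 = 16.95 V.
Branch current I = V_A/R1 = 16.95/39.9 = 0.4249 A.
(Equivalently: I_total = 0.6543 A, then current-divider fraction G_k/ΣG = 0.6494.)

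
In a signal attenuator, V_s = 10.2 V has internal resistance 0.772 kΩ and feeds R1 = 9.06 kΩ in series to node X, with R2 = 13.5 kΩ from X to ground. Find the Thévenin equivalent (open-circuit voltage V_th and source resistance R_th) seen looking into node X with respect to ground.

R1' = 0.772 + 9.06 = 9.832 kΩ (source resistance + R1).
V_th is the unloaded tap voltage: V_s · R2/(R1'+R2) = 10.2 × 0.5786 = 5.902 V.
With V_s suppressed (replaced by a short), R_th = R1' ‖ R2 = (9.832 × 13.5)/(9.832 + 13.5) = 5.689 kΩ.

V_th ≈ 5.90 V, R_th ≈ 5.69 kΩ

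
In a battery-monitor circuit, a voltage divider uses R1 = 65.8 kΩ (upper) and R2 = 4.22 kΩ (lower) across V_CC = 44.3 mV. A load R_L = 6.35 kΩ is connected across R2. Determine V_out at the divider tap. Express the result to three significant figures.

The load sits in parallel with R2, giving an effective lower resistance R2' = R2·R_L/(R2+R_L) = 2.535 kΩ.
Now apply the divider: V_out = 44.3 × 0.03710 = 1.644 mV.

V_out ≈ 1.64 mV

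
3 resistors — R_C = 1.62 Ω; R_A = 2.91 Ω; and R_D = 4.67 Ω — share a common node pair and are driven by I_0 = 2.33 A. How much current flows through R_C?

I ≈ 1.22 A

ΣG = 1/1.62 + 1/2.91 + 1/4.67 = 1.175.
By the current-divider rule, I = I_0 · G_k/ΣG = 2.33 × 0.5253 = 1.224 A.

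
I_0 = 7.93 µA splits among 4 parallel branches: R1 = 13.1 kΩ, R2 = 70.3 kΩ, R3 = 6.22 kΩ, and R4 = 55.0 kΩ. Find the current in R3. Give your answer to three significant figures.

I ≈ 4.73 µA

Conductances: ΣG = 1/13.1 + 1/70.3 + 1/6.22 + 1/55.0 = 0.2695 (1/kΩ).
R3 takes the fraction G_k/ΣG = 0.1608/0.2695 = 0.5965, so I = 7.93 × 0.5965 = 4.730 µA.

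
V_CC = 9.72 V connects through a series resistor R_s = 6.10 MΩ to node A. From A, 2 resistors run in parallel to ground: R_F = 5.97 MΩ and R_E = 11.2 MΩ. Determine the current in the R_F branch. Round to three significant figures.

Combine the parallel branches: R_p = (1/5.97 + 1/11.2)⁻¹ = 3.894 MΩ.
Node voltage V_A = V_CC · R_p/(R_s + R_p) = 9.72 × 0.3896 = 3.787 V.
I(R_F) = V_A / R_F = 3.787/5.97 = 0.6344 µA.

I ≈ 0.634 µA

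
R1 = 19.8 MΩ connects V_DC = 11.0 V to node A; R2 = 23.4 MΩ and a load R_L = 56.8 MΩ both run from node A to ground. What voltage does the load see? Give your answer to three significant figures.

V_out ≈ 5.01 V

First combine the lower leg with the load: R2 ‖ R_L = 16.57 MΩ.
Then V_out = V_DC · R2'/(R1 + R2') = 11.0 × 16.57/36.37 = 5.012 V.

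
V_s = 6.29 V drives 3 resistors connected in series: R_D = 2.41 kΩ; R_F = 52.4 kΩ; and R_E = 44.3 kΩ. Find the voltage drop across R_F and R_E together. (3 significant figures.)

ΣR = 2.41 + 52.4 + 44.3 = 99.11 kΩ.
R_{R_F..R_E} = 52.4 + 44.3 = 96.70 kΩ.
V = V_s · R/ΣR = 6.29 × 0.9757 = 6.137 V.

V ≈ 6.14 V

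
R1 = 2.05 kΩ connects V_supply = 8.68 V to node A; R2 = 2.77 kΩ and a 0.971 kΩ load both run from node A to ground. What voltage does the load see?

R2 ‖ R_L = (2.77 × 0.971)/(2.77 + 0.971) = 0.7190 kΩ.
Voltage divider with the loaded lower leg: V_out = 8.68 × 0.7190/(2.05 + 0.7190) = 8.68 × 0.2597 = 2.254 V.

V_out ≈ 2.25 V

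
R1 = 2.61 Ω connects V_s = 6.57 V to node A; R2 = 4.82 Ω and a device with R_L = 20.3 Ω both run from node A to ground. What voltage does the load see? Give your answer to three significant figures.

V_out ≈ 3.93 V

First combine the lower leg with the load: R2 ‖ R_L = 3.895 Ω.
Then V_out = V_s · R2'/(R1 + R2') = 6.57 × 3.895/6.505 = 3.934 V.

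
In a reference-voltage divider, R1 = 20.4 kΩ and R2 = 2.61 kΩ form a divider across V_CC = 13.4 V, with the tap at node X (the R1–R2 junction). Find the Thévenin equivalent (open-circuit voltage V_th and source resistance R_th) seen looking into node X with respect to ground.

V_th ≈ 1.52 V, R_th ≈ 2.31 kΩ

Open-circuit (no load on X): V_th = V_CC · R2/(R1 + R2) = 13.4 × 2.61/(20.40 + 2.61) = 1.520 V.
Zeroing V_CC shorts the top of R1 to ground, so R_th = R1 ‖ R2 = 2.314 kΩ.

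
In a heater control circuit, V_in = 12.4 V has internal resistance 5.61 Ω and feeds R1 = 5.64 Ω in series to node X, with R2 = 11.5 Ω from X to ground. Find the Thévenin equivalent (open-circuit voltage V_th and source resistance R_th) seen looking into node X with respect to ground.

R1' = 5.61 + 5.64 = 11.25 Ω (source resistance + R1).
V_th is the unloaded tap voltage: V_in · R2/(R1'+R2) = 12.4 × 0.5055 = 6.268 V.
Zeroing V_in shorts the top of R1' to ground, so R_th = R1' ‖ R2 = 5.687 Ω.

V_th ≈ 6.27 V, R_th ≈ 5.69 Ω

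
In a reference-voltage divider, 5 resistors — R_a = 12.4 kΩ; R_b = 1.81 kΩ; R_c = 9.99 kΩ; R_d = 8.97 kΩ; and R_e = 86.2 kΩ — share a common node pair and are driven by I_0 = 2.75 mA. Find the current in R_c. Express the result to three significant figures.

I ≈ 0.321 mA

Conductances: ΣG = 1/12.4 + 1/1.81 + 1/9.99 + 1/8.97 + 1/86.2 = 0.8563 (1/kΩ).
By the current-divider rule, I = I_0 · G_k/ΣG = 2.75 × 0.1169 = 0.3215 mA.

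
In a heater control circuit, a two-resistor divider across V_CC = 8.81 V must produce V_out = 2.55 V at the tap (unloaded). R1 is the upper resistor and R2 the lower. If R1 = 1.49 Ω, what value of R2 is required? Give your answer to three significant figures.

R2 ≈ 0.607 Ω

Required fraction k = V_out/V_CC = 0.2894.
R2 = R1 · 0.2894/(1 − 0.2894) = 0.6069 Ω.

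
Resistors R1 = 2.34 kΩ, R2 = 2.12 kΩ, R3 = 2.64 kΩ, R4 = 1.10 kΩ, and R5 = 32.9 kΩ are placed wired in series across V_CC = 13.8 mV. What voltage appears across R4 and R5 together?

V ≈ 11.4 mV

Series total: ΣR = 2.34 + 2.12 + 2.64 + 1.10 + 32.9 = 41.10 kΩ.
R_{R4..R5} = 1.10 + 32.9 = 34.00 kΩ.
By the voltage-divider rule, V = 13.8 × 34.00/41.10 = 11.42 mV.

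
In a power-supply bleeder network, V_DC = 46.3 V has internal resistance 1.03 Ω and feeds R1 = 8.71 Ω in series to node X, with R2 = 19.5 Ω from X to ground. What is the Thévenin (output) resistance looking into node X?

R_th ≈ 6.50 Ω

R1' = 1.03 + 8.71 = 9.740 Ω (source resistance + R1).
Looking into X with the source shorted: R_th = R1'·R2/(R1'+R2) = 9.740 × 19.5/29.24 = 6.496 Ω.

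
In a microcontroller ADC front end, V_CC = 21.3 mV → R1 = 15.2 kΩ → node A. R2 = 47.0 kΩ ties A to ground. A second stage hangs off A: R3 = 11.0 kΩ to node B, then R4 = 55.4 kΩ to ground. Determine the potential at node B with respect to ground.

V_B ≈ 11.4 mV

Looking into the second stage from A: R3 + R4 = 66.40 kΩ appears in parallel with R2.
R2 ‖ (R3+R4) = 27.52 kΩ.
So V_A = 21.3 × 0.6442 = 13.72 mV.
Then the unloaded second divider: V_B = V_A × R4/(R3+R4) = 13.72 × 0.8343 = 11.45 mV.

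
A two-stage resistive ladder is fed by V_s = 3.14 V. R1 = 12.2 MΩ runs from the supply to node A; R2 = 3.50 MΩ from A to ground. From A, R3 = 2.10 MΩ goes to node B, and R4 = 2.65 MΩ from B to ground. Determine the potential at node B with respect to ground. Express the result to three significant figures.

The second stage (R3 + R4 = 4.750 MΩ) loads node A in parallel with R2.
Effective lower resistance at A: R2 ‖ 4.750 = 2.015 MΩ.
V_A = 3.14 × 2.015/(12.2 + 2.015) = 0.4451 V.
Then the unloaded second divider: V_B = V_A × R4/(R3+R4) = 0.4451 × 0.5579 = 0.2483 V.

V_B ≈ 0.248 V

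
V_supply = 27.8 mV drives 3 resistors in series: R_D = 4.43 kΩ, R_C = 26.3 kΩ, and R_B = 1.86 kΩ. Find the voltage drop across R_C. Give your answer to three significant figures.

ΣR = 4.43 + 26.3 + 1.86 = 32.59 kΩ.
By the voltage-divider rule, V = 27.8 × 26.30/32.59 = 22.43 mV.

V ≈ 22.4 mV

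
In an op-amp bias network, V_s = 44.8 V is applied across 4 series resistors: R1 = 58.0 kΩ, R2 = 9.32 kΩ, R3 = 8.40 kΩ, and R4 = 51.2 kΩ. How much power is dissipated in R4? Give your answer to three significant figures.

ΣR = 126.9 kΩ → I = 44.8/126.9 = 0.3530 mA.
P = I²R = 0.1246 × 51.2 = 6.379 mW.

P ≈ 6.38 mW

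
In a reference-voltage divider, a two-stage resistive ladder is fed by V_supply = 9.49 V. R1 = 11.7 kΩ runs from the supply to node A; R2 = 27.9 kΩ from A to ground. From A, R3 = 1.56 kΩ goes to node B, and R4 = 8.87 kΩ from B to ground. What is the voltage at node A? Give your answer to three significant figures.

V_A ≈ 3.73 V

Node A sees R2 in parallel with the series input of stage 2, R3 + R4 = 10.43 kΩ.
R2 ‖ (R3+R4) = 7.592 kΩ.
V_A = 9.49 × 7.592/(11.7 + 7.592) = 3.735 V.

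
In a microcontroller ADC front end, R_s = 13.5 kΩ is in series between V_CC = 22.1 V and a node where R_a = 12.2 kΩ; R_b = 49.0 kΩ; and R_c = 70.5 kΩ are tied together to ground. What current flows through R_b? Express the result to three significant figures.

I ≈ 0.175 mA

Parallel bank: R_p = 1/(1/12.2 + 1/49.0 + 1/70.5) = 8.579 kΩ.
V_A = 22.1 × 8.579/22.08 = 8.587 V.
I(R_b) = V_A / R_b = 8.587/49.0 = 0.1753 mA.
(Check via current divider: I_total = 1.001 mA; share G_k/ΣG = 0.1751 → same result.)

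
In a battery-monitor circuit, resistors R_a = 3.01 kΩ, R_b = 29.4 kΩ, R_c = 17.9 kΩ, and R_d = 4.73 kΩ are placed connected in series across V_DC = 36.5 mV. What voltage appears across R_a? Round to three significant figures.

V ≈ 2.00 mV

Series total: ΣR = 3.01 + 29.4 + 17.9 + 4.73 = 55.04 kΩ.
By the voltage-divider rule, V = 36.5 × 3.010/55.04 = 1.996 mV.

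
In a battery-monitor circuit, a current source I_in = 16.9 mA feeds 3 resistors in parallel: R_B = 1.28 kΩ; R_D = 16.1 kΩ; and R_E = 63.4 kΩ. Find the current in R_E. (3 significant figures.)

ΣG = 1/1.28 + 1/16.1 + 1/63.4 = 0.8591.
By the current-divider rule, I = I_in · G_k/ΣG = 16.9 × 0.01836 = 0.3103 mA.

I ≈ 0.310 mA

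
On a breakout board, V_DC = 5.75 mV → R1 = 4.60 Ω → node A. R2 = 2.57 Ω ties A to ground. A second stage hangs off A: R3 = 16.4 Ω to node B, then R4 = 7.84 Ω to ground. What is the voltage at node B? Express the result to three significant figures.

V_B ≈ 0.624 mV

Looking into the second stage from A: R3 + R4 = 24.24 Ω appears in parallel with R2.
Effective lower resistance at A: R2 ‖ 24.24 = 2.324 Ω.
V_A = 5.75 × 2.324/(4.60 + 2.324) = 1.930 mV.
Then the unloaded second divider: V_B = V_A × R4/(R3+R4) = 1.930 × 0.3234 = 0.6241 mV.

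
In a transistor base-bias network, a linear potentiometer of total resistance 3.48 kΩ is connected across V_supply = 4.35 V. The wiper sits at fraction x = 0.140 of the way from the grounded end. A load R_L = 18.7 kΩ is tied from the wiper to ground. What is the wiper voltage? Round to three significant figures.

V_out ≈ 0.596 V

Split the track: R_lower = x·R_p = 0.4872 kΩ, R_upper = (1−x)·R_p = 2.993 kΩ.
R_L loads the lower segment: effective lower R = 0.4748 kΩ.
Loaded-divider output: V_out = 4.35 × 0.1369 = 0.5957 V.
(Unloaded: V_out = x·V_supply = 0.609 V.)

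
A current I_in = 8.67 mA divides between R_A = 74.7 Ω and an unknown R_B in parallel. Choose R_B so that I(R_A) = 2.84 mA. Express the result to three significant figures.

The fraction through R_A equals R_B/(R_A+R_B).
With f = 0.3276, R_B = R_A · f/(1−f) = 74.7 × 0.4871 = 36.39 Ω.

R_B ≈ 36.4 Ω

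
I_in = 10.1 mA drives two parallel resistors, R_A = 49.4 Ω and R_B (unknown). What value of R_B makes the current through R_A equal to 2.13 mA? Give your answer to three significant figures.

The fraction through R_A equals R_B/(R_A+R_B).
2.13/10.1 = R_B/(R_A + R_B) → R_B = R_A · (0.2109)/(1 − 0.2109) = 49.4 × 0.2673 = 13.20 Ω.

R_B ≈ 13.2 Ω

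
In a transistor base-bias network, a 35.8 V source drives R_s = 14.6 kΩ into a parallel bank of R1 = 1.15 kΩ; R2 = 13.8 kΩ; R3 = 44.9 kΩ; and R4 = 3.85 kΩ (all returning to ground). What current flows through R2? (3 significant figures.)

I ≈ 0.137 mA

Parallel bank: R_p = 1/(1/1.15 + 1/13.8 + 1/44.9 + 1/3.85) = 0.8170 kΩ.
Node voltage V_A = V_supply · R_p/(R_s + R_p) = 35.8 × 0.05299 = 1.897 V.
I(R2) = V_A / R2 = 1.897/13.8 = 0.1375 mA.
(Check via current divider: I_total = 2.322 mA; share G_k/ΣG = 0.05920 → same result.)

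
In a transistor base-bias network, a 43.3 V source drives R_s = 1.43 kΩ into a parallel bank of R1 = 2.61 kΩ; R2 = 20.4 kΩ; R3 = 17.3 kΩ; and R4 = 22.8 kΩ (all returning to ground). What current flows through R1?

Parallel bank: R_p = 1/(1/2.61 + 1/20.4 + 1/17.3 + 1/22.8) = 1.873 kΩ.
V_A by voltage divider: V_A = 43.3 × 1.873/(1.43 + 1.873) = 24.56 V.
I(R1) = V_A / R1 = 24.56/2.61 = 9.408 mA.
(Check via current divider: I_total = 13.11 mA; share G_k/ΣG = 0.7177 → same result.)

I ≈ 9.41 mA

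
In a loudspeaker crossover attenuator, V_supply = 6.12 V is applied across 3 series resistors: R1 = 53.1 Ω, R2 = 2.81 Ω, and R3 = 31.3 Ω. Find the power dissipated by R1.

ΣR = 87.21 Ω → I = 6.12/87.21 = 0.07018 A.
P(R1) = I²·R1 = (0.07018)² × 53.1 = 0.2615 W.

P ≈ 0.261 W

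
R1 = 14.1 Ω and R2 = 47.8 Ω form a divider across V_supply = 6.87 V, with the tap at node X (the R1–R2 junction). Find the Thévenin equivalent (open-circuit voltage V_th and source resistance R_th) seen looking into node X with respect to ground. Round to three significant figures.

Open-circuit (no load on X): V_th = V_supply · R2/(R1 + R2) = 6.87 × 47.8/(14.10 + 47.8) = 5.305 V.
Looking into X with the source shorted: R_th = R1·R2/(R1+R2) = 14.10 × 47.8/61.90 = 10.89 Ω.

V_th ≈ 5.31 V, R_th ≈ 10.9 Ω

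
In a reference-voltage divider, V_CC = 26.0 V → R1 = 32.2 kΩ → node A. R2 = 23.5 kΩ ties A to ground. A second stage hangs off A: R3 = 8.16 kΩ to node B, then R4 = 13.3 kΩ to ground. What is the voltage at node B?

Looking into the second stage from A: R3 + R4 = 21.46 kΩ appears in parallel with R2.
Effective lower resistance at A: R2 ‖ 21.46 = 11.22 kΩ.
So V_A = 26.0 × 0.2584 = 6.717 V.
Then the unloaded second divider: V_B = V_A × R4/(R3+R4) = 6.717 × 0.6198 = 4.163 V.

V_B ≈ 4.16 V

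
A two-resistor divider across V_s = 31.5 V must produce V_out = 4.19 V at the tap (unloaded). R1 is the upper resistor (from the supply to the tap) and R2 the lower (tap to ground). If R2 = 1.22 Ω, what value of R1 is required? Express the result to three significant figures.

The divider ratio is R2/(R1+R2) = 4.19/31.5 = 0.1330.
So R1 = R2 · (V_s/V_out − 1) = 1.22 × (31.5/4.19 − 1) = 1.22 × 6.518 = 7.952 Ω.

R1 ≈ 7.95 Ω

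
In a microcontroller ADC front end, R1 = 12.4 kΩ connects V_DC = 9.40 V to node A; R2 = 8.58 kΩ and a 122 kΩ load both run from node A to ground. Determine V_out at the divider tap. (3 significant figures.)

V_out ≈ 3.69 V

First combine the lower leg with the load: R2 ‖ R_L = 8.016 kΩ.
Voltage divider with the loaded lower leg: V_out = 9.40 × 8.016/(12.4 + 8.016) = 9.40 × 0.3926 = 3.691 V.
(Unloaded it would be 3.84 V; the load pulls it down.)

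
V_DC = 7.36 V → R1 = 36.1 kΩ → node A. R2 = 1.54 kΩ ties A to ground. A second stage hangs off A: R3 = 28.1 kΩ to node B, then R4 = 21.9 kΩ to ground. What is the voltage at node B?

V_B ≈ 0.128 V

Node A sees R2 in parallel with the series input of stage 2, R3 + R4 = 50.00 kΩ.
Effective lower resistance at A: R2 ‖ 50.00 = 1.494 kΩ.
V_A = 7.36 × 1.494/(36.1 + 1.494) = 0.2925 V.
Then the unloaded second divider: V_B = V_A × R4/(R3+R4) = 0.2925 × 0.4380 = 0.1281 V.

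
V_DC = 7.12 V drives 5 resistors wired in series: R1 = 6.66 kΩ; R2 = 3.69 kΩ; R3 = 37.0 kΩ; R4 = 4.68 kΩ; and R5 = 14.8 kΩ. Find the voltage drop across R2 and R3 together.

V ≈ 4.34 V

ΣR = 6.66 + 3.69 + 37.0 + 4.68 + 14.8 = 66.83 kΩ.
R_{R2..R3} = 3.69 + 37.0 = 40.69 kΩ.
V = V_DC · R/ΣR = 7.12 × 0.6089 = 4.335 V.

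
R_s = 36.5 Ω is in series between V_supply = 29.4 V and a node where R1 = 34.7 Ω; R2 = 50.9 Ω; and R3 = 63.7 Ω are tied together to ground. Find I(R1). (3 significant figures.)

I ≈ 0.254 A

Parallel bank: R_p = 1/(1/34.7 + 1/50.9 + 1/63.7) = 15.59 Ω.
V_A by voltage divider: V_A = 29.4 × 15.59/(36.5 + 15.59) = 8.797 V.
Branch current I = V_A/R1 = 8.797/34.7 = 0.2535 A.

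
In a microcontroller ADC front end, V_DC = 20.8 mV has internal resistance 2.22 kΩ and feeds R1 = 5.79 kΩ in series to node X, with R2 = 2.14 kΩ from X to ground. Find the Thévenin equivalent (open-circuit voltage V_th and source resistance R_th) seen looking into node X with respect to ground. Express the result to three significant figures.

R1' = 2.22 + 5.79 = 8.010 kΩ (source resistance + R1).
With X open, the divider is unloaded: V_th = 20.8 × 2.14/10.15 = 4.385 mV.
Zeroing V_DC shorts the top of R1' to ground, so R_th = R1' ‖ R2 = 1.689 kΩ.

V_th ≈ 4.39 mV, R_th ≈ 1.69 kΩ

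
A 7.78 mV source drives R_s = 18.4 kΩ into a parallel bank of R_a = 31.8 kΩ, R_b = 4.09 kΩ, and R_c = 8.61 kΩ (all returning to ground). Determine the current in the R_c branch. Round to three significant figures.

I ≈ 0.110 µA

Combine the parallel branches: R_p = (1/31.8 + 1/4.09 + 1/8.61)⁻¹ = 2.550 kΩ.
V_A by voltage divider: V_A = 7.78 × 2.550/(18.4 + 2.550) = 0.9471 mV.
Branch current I = V_A/R_c = 0.9471/8.61 = 0.1100 µA.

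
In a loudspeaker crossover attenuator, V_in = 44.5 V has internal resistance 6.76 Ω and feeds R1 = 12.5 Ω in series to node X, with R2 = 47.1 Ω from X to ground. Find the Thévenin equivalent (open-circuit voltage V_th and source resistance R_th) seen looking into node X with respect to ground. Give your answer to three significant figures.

V_th ≈ 31.6 V, R_th ≈ 13.7 Ω

R1' = 6.76 + 12.5 = 19.26 Ω (source resistance + R1).
V_th is the unloaded tap voltage: V_in · R2/(R1'+R2) = 44.5 × 0.7098 = 31.58 V.
Looking into X with the source shorted: R_th = R1'·R2/(R1'+R2) = 19.26 × 47.1/66.36 = 13.67 Ω.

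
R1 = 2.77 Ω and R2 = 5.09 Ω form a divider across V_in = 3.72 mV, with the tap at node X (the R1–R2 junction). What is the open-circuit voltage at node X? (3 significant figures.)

With X open, the divider is unloaded: V_th = 3.72 × 5.09/7.860 = 2.409 mV.

V_th ≈ 2.41 mV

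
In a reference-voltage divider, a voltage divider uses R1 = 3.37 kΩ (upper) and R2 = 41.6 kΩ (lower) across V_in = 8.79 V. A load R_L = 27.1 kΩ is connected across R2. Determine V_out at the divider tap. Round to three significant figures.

R2 ‖ R_L = (41.6 × 27.1)/(41.6 + 27.1) = 16.41 kΩ.
Voltage divider with the loaded lower leg: V_out = 8.79 × 16.41/(3.37 + 16.41) = 8.79 × 0.8296 = 7.292 V.

V_out ≈ 7.29 V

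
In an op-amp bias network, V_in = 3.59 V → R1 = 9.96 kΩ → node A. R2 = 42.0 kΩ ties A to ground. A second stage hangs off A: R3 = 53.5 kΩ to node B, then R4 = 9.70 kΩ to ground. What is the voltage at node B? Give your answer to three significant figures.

The second stage (R3 + R4 = 63.20 kΩ) loads node A in parallel with R2.
R2 ‖ (R3+R4) = 25.23 kΩ.
First divider: V_A = V_in · 25.23/(9.96 + 25.23) = 2.574 V.
Then the unloaded second divider: V_B = V_A × R4/(R3+R4) = 2.574 × 0.1535 = 0.3951 V.

V_B ≈ 0.395 V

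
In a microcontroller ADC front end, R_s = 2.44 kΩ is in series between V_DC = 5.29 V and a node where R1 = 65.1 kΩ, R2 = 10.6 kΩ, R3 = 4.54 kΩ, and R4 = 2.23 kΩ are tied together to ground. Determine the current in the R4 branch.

Equivalent of the parallel group: R_p = 1.285 kΩ.
V_A by voltage divider: V_A = 5.29 × 1.285/(2.44 + 1.285) = 1.825 V.
I(R4) = V_A / R4 = 1.825/2.23 = 0.8182 mA.

I ≈ 0.818 mA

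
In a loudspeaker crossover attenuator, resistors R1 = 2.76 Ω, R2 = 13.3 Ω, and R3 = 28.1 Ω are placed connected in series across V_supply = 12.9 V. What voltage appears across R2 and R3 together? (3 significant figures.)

ΣR = 2.76 + 13.3 + 28.1 = 44.16 Ω.
R_{R2..R3} = 13.3 + 28.1 = 41.40 Ω.
V = V_supply · R/ΣR = 12.9 × 0.9375 = 12.09 V.

V ≈ 12.1 V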